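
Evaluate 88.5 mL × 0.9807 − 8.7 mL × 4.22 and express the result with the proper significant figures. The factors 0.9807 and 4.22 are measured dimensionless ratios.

88.5 × 0.9807 = 86.79195 → 86.8 mL (3 s.f., last digit at the 10^-1 place).
8.7 × 4.22 = 36.714 → 37 mL (2 s.f., last digit at the 10^0 place).
Difference: 50.07795 mL; keep the coarser place, 10^0.
Result: 50. mL.

50. mL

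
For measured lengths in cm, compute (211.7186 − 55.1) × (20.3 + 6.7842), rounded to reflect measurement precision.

211.7186 − 55.1 = 156.6186, limited to 1 d.p. → 4 s.f.; 20.3 + 6.7842 = 27.0842, limited to 1 d.p. → 3 s.f.
Carrying full precision, 156.6186 × 27.0842 = 4241.88948612; keep min(4, 3) = 3 s.f.
Rounded to 3 significant figures: 4.24 × 10³ cm².

4.24 × 10³ cm²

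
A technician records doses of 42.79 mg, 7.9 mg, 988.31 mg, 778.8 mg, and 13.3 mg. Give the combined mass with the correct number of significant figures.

1831.1 mg

42.79 mg + 7.9 mg + 988.31 mg + 778.8 mg + 13.3 mg = 1831.10 mg.
Addition/subtraction keeps the fewest decimal places: 42.79 → 2 decimal places, 7.9 → 1 decimal place, 988.31 → 2 decimal places, 778.8 → 1 decimal place, 13.3 → 1 decimal place; limit is 1.
Rounded to 1 decimal place: 1831.1 mg.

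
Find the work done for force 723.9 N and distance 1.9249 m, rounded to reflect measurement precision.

1393 J

work done = 723.9 N × 1.9249 m = 1393.43511 J.
723.9 has 4 significant figures; 1.9249 has 5.
Division/multiplication keeps the fewest: 4 significant figures.
Rounded: 1393 J.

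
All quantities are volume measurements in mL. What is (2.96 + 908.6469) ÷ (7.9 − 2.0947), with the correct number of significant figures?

1.6 × 10^2

2.96 + 908.6469 = 911.6069, limited to 2 d.p. → 5 s.f.; 7.9 − 2.0947 = 5.8053, limited to 1 d.p. → 2 s.f.
Carrying full precision, 911.6069 ÷ 5.8053 = 157.030110416…; keep min(5, 2) = 2 s.f.
Rounded to 2 significant figures: 1.6 × 10^2.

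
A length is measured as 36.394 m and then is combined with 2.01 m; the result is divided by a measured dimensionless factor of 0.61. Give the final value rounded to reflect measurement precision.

63 m

36.394 m + 2.01 m = 38.404 m; the sum is limited to 2 decimal places (4 s.f.).
Carrying full precision, 38.404 ÷ 0.61 = 62.9573770492… m; 0.61 has 2 s.f., so the result keeps min(4, 2) = 2 s.f.
Rounded to 2 significant figures: 63 m.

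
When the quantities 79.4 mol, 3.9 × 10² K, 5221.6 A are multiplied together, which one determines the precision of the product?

79.4 mol → 3 s.f.; 3.9 × 10² K → 2 s.f.; 5221.6 A → 5 s.f.
The fewest is 2 significant figures, from 3.9 × 10² K.

3.9 × 10² K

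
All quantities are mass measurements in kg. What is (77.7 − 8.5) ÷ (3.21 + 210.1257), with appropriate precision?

0.324

77.7 − 8.5 = 69.2, limited to 1 d.p. → 3 s.f.; 3.21 + 210.1257 = 213.3357, limited to 2 d.p. → 5 s.f.
Carrying full precision, 69.2 ÷ 213.3357 = 0.324371401505…; keep min(3, 5) = 3 s.f.
Rounded to 3 significant figures: 0.324.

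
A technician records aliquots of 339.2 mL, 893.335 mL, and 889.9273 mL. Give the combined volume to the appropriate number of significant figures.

2122.5 mL

339.2 mL + 893.335 mL + 889.9273 mL = 2122.4623 mL.
Addition/subtraction keeps the fewest decimal places: 339.2 → 1 decimal place, 893.335 → 3 decimal places, 889.9273 → 4 decimal places; limit is 1.
Rounded to 1 decimal place: 2122.5 mL.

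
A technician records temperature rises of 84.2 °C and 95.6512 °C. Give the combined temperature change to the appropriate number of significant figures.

84.2 °C + 95.6512 °C = 179.8512 °C.
Addition/subtraction keeps the fewest decimal places: 84.2 → 1 decimal place, 95.6512 → 4 decimal places; limit is 1.
Rounded to 1 decimal place: 179.9 °C.

179.9 °C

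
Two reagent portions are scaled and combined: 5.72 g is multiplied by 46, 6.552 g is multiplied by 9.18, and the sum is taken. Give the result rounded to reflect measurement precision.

3.2 × 10^2 g

5.72 × 46 = 263.12 → 2.6 × 10^2 g (2 s.f., last digit at the 10^1 place).
6.552 × 9.18 = 60.14736 → 60.1 g (3 s.f., last digit at the 10^-1 place).
Sum: 323.26736 g; keep the coarser place, 10^1.
Result: 3.2 × 10^2 g.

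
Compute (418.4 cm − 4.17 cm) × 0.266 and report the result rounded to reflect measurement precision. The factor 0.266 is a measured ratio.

418.4 cm − 4.17 cm = 414.23 cm; the difference is limited to 1 decimal place (4 s.f.).
Carrying full precision, 414.23 × 0.266 = 110.18518 cm; 0.266 has 3 s.f., so the result keeps min(4, 3) = 3 s.f.
Rounded to 3 significant figures: 110. cm.

110. cm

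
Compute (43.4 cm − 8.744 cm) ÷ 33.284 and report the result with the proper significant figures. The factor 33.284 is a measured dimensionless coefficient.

43.4 cm − 8.744 cm = 34.656 cm; the difference is limited to 1 decimal place (3 s.f.).
Carrying full precision, 34.656 ÷ 33.284 = 1.04122100709… cm; 33.284 has 5 s.f., so the result keeps min(3, 5) = 3 s.f.
Rounded to 3 significant figures: 1.04 cm.

1.04 cm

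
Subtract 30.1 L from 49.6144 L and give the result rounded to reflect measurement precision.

49.6144 L − 30.1 L = 19.5144 L.
Addition/subtraction keeps the fewest decimal places: 49.6144 → 4 decimal places, 30.1 → 1 decimal place; limit is 1.
Rounded to 1 decimal place: 19.5 L.

19.5 L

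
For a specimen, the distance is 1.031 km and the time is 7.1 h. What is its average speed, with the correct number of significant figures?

average speed = 1.031 km ÷ 7.1 h = 0.145211267606… km/h.
1.031 has 4 significant figures; 7.1 has 2.
Division/multiplication keeps the fewest: 2 significant figures.
Rounded: 0.15 km/h.

0.15 km/h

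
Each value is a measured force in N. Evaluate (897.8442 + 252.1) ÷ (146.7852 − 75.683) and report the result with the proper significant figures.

897.8442 + 252.1 = 1149.9442, limited to 1 d.p. → 5 s.f.; 146.7852 − 75.683 = 71.1022, limited to 3 d.p. → 5 s.f.
Carrying full precision, 1149.9442 ÷ 71.1022 = 16.1731170062…; keep min(5, 5) = 5 s.f.
Rounded to 5 significant figures: 16.173.

16.173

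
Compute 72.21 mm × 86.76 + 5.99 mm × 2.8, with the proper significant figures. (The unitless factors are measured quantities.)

6282 mm

72.21 × 86.76 = 6264.9396 → 6265 mm (4 s.f., last digit at the 10^0 place).
5.99 × 2.8 = 16.772 → 17 mm (2 s.f., last digit at the 10^0 place).
Sum: 6281.7116 mm; keep the coarser place, 10^0.
Result: 6282 mm.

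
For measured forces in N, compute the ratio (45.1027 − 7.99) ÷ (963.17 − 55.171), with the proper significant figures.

45.1027 − 7.99 = 37.1127, limited to 2 d.p. → 4 s.f.; 963.17 − 55.171 = 907.999, limited to 2 d.p. → 5 s.f.
Carrying full precision, 37.1127 ÷ 907.999 = 0.0408730626355…; keep min(4, 5) = 4 s.f.
Rounded to 4 significant figures: 4.087 × 10⁻².

4.087 × 10⁻²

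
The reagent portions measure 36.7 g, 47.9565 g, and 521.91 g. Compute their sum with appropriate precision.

6.066 × 10^2 g

36.7 g + 47.9565 g + 521.91 g = 606.5665 g.
Addition/subtraction keeps the fewest decimal places: 36.7 → 1 decimal place, 47.9565 → 4 decimal places, 521.91 → 2 decimal places; limit is 1.
Rounded to 1 decimal place: 6.066 × 10^2 g.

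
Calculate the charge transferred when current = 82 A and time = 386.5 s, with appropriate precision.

charge transferred = 82 A × 386.5 s = 31693 C.
82 has 2 significant figures; 386.5 has 4.
Division/multiplication keeps the fewest: 2 significant figures.
Rounded: 3.2 × 10⁴ C.

3.2 × 10⁴ C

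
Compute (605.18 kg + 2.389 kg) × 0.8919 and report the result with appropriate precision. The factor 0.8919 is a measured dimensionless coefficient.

541.9 kg

605.18 kg + 2.389 kg = 607.569 kg; the sum is limited to 2 decimal places (5 s.f.).
Carrying full precision, 607.569 × 0.8919 = 541.8907911 kg; 0.8919 has 4 s.f., so the result keeps min(5, 4) = 4 s.f.
Rounded to 4 significant figures: 541.9 kg.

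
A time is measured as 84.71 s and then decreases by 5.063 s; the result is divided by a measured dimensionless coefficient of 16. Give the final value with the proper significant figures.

5.0 s

84.71 s − 5.063 s = 79.647 s; the difference is limited to 2 decimal places (4 s.f.).
Carrying full precision, 79.647 ÷ 16 = 4.9779375 s; 16 has 2 s.f., so the result keeps min(4, 2) = 2 s.f.
Rounded to 2 significant figures: 5.0 s.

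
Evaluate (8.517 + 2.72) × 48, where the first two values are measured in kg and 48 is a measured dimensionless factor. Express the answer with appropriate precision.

8.517 kg + 2.72 kg = 11.237 kg; the sum is limited to 2 decimal places (4 s.f.).
Carrying full precision, 11.237 × 48 = 539.376 kg; 48 has 2 s.f., so the result keeps min(4, 2) = 2 s.f.
Rounded to 2 significant figures: 5.4 × 10^2 kg.

5.4 × 10^2 kg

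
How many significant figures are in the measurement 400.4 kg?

4

400.4: zeros between nonzero digits are significant.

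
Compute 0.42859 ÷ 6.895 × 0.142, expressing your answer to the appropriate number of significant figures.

0.42859 ÷ 6.895 × 0.142 = 0.00882665409717…
Multiplication/division keeps the fewest significant figures: 0.42859 → 5 s.f., 6.895 → 4 s.f., 0.142 → 3 s.f.; limit is 3.
Rounded to 3 significant figures: 0.00883.

0.00883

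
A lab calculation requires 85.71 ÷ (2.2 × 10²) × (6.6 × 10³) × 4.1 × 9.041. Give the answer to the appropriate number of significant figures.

85.71 ÷ (2.2 × 10²) × (6.6 × 10³) × 4.1 × 9.041 = 95313.20553
Multiplication/division keeps the fewest significant figures: 85.71 → 4 s.f., 2.2 × 10² → 2 s.f., 6.6 × 10³ → 2 s.f., 4.1 → 2 s.f., 9.041 → 4 s.f.; limit is 2.
Rounded to 2 significant figures: 9.5 × 10⁴.

9.5 × 10⁴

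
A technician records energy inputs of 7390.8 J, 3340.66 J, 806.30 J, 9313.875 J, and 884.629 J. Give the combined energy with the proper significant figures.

21736.3 J

7390.8 J + 3340.66 J + 806.30 J + 9313.875 J + 884.629 J = 21736.264 J.
Addition/subtraction keeps the fewest decimal places: 7390.8 → 1 decimal place, 3340.66 → 2 decimal places, 806.30 → 2 decimal places, 9313.875 → 3 decimal places, 884.629 → 3 decimal places; limit is 1.
Rounded to 1 decimal place: 21736.3 J.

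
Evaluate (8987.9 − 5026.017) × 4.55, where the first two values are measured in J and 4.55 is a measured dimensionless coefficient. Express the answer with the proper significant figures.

8987.9 J − 5026.017 J = 3961.883 J; the difference is limited to 1 decimal place (5 s.f.).
Carrying full precision, 3961.883 × 4.55 = 18026.56765 J; 4.55 has 3 s.f., so the result keeps min(5, 3) = 3 s.f.
Rounded to 3 significant figures: 1.80 × 10⁴ J.

1.80 × 10⁴ J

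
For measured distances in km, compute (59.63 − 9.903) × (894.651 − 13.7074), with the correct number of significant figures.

4.381 × 10^4 km²

59.63 − 9.903 = 49.727, limited to 2 d.p. → 4 s.f.; 894.651 − 13.7074 = 880.9436, limited to 3 d.p. → 6 s.f.
Carrying full precision, 49.727 × 880.9436 = 43806.6823972; keep min(4, 6) = 4 s.f.
Rounded to 4 significant figures: 4.381 × 10^4 km².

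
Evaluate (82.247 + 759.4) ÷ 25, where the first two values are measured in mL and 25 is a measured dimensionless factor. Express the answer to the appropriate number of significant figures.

34 mL

82.247 mL + 759.4 mL = 841.647 mL; the sum is limited to 1 decimal place (4 s.f.).
Carrying full precision, 841.647 ÷ 25 = 33.66588 mL; 25 has 2 s.f., so the result keeps min(4, 2) = 2 s.f.
Rounded to 2 significant figures: 34 mL.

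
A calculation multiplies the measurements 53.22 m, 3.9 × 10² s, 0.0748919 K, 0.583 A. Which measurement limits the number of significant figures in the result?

3.9 × 10² s

53.22 m → 4 s.f.; 3.9 × 10² s → 2 s.f.; 0.0748919 K → 6 s.f.; 0.583 A → 3 s.f.
The fewest is 2 significant figures, from 3.9 × 10² s.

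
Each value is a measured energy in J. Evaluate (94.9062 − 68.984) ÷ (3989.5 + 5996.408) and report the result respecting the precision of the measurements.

94.9062 − 68.984 = 25.9222, limited to 3 d.p. → 5 s.f.; 3989.5 + 5996.408 = 9985.908, limited to 1 d.p. → 5 s.f.
Carrying full precision, 25.9222 ÷ 9985.908 = 0.00259587811143…; keep min(5, 5) = 5 s.f.
Rounded to 5 significant figures: 2.5959 × 10⁻³.

2.5959 × 10⁻³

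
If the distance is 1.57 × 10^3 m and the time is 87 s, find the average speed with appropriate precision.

average speed = 1.57 × 10^3 m ÷ 87 s = 18.0459770115… m/s.
1.57 × 10^3 has 3 significant figures; 87 has 2.
Division/multiplication keeps the fewest: 2 significant figures.
Rounded: 18 m/s.

18 m/s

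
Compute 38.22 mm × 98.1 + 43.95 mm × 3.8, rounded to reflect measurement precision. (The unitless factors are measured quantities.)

3.92 × 10³ mm

38.22 × 98.1 = 3749.382 → 3.75 × 10³ mm (3 s.f., last digit at the 10^1 place).
43.95 × 3.8 = 167.01 → 1.7 × 10² mm (2 s.f., last digit at the 10^1 place).
Sum: 3916.392 mm; keep the coarser place, 10^1.
Result: 3.92 × 10³ mm.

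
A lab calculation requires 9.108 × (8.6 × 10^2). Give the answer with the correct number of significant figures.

7.8 × 10^3

9.108 × (8.6 × 10^2) = 7832.88
Multiplication/division keeps the fewest significant figures: 9.108 → 4 s.f., 8.6 × 10^2 → 2 s.f.; limit is 2.
Rounded to 2 significant figures: 7.8 × 10^3.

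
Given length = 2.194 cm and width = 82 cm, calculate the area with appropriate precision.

area = 2.194 cm × 82 cm = 179.908 cm².
2.194 has 4 significant figures; 82 has 2.
Division/multiplication keeps the fewest: 2 significant figures.
Rounded: 1.8 × 10^2 cm².

1.8 × 10^2 cm²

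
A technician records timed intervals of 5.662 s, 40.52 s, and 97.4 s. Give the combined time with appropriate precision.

143.6 s

5.662 s + 40.52 s + 97.4 s = 143.582 s.
Addition/subtraction keeps the fewest decimal places: 5.662 → 3 decimal places, 40.52 → 2 decimal places, 97.4 → 1 decimal place; limit is 1.
Rounded to 1 decimal place: 143.6 s.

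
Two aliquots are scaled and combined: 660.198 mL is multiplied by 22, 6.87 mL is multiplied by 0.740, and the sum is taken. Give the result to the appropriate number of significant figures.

1.5 × 10^4 mL

660.198 × 22 = 14524.356 → 1.5 × 10^4 mL (2 s.f., last digit at the 10^3 place).
6.87 × 0.740 = 5.0838 → 5.08 mL (3 s.f., last digit at the 10^-2 place).
Sum: 14529.4398 mL; keep the coarser place, 10^3.
Result: 1.5 × 10^4 mL.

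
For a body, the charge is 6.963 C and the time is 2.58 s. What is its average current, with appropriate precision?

average current = 6.963 C ÷ 2.58 s = 2.6988372093… A.
6.963 has 4 significant figures; 2.58 has 3.
Division/multiplication keeps the fewest: 3 significant figures.
Rounded: 2.70 A.

2.70 A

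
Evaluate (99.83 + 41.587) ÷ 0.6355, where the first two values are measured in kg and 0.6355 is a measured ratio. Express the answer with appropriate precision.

99.83 kg + 41.587 kg = 141.417 kg; the sum is limited to 2 decimal places (5 s.f.).
Carrying full precision, 141.417 ÷ 0.6355 = 222.528717545… kg; 0.6355 has 4 s.f., so the result keeps min(5, 4) = 4 s.f.
Rounded to 4 significant figures: 222.5 kg.

222.5 kg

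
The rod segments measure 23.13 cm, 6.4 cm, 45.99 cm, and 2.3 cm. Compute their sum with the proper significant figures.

77.8 cm

23.13 cm + 6.4 cm + 45.99 cm + 2.3 cm = 77.82 cm.
Addition/subtraction keeps the fewest decimal places: 23.13 → 2 decimal places, 6.4 → 1 decimal place, 45.99 → 2 decimal places, 2.3 → 1 decimal place; limit is 1.
Rounded to 1 decimal place: 77.8 cm.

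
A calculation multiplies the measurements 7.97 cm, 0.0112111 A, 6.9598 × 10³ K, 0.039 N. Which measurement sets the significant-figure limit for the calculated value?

7.97 cm → 3 s.f.; 0.0112111 A → 6 s.f.; 6.9598 × 10³ K → 5 s.f.; 0.039 N → 2 s.f.
The fewest is 2 significant figures, from 0.039 N.

0.039 N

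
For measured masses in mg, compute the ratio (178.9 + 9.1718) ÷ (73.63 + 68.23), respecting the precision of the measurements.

178.9 + 9.1718 = 188.0718, limited to 1 d.p. → 4 s.f.; 73.63 + 68.23 = 141.86, limited to 2 d.p. → 5 s.f.
Carrying full precision, 188.0718 ÷ 141.86 = 1.32575637953…; keep min(4, 5) = 4 s.f.
Rounded to 4 significant figures: 1.326.

1.326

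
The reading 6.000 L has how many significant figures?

4

6.000: trailing zeros after a decimal point are significant.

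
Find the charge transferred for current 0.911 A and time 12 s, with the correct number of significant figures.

charge transferred = 0.911 A × 12 s = 10.932 C.
0.911 has 3 significant figures; 12 has 2.
Division/multiplication keeps the fewest: 2 significant figures.
Rounded: 11 C.

11 C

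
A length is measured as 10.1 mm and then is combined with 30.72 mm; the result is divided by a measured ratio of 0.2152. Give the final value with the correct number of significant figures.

10.1 mm + 30.72 mm = 40.82 mm; the sum is limited to 1 decimal place (3 s.f.).
Carrying full precision, 40.82 ÷ 0.2152 = 189.68401487… mm; 0.2152 has 4 s.f., so the result keeps min(3, 4) = 3 s.f.
Rounded to 3 significant figures: 1.90 × 10^2 mm.

1.90 × 10^2 mm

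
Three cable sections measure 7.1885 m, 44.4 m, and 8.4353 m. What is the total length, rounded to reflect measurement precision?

7.1885 m + 44.4 m + 8.4353 m = 60.0238 m.
Addition/subtraction keeps the fewest decimal places: 7.1885 → 4 decimal places, 44.4 → 1 decimal place, 8.4353 → 4 decimal places; limit is 1.
Rounded to 1 decimal place: 60.0 m.

60.0 m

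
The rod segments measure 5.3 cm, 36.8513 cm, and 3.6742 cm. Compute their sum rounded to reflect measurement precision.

5.3 cm + 36.8513 cm + 3.6742 cm = 45.8255 cm.
Addition/subtraction keeps the fewest decimal places: 5.3 → 1 decimal place, 36.8513 → 4 decimal places, 3.6742 → 4 decimal places; limit is 1.
Rounded to 1 decimal place: 45.8 cm.

45.8 cm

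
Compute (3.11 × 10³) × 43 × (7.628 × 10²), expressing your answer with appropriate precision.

1.0 × 10⁸

(3.11 × 10³) × 43 × (7.628 × 10²) = 102009244
Multiplication/division keeps the fewest significant figures: 3.11 × 10³ → 3 s.f., 43 → 2 s.f., 7.628 × 10² → 4 s.f.; limit is 2.
Rounded to 2 significant figures: 1.0 × 10⁸.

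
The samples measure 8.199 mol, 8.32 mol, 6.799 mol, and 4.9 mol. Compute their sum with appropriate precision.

28.2 mol

8.199 mol + 8.32 mol + 6.799 mol + 4.9 mol = 28.218 mol.
Addition/subtraction keeps the fewest decimal places: 8.199 → 3 decimal places, 8.32 → 2 decimal places, 6.799 → 3 decimal places, 4.9 → 1 decimal place; limit is 1.
Rounded to 1 decimal place: 28.2 mol.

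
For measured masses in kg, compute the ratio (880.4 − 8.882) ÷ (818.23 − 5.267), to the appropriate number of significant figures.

1.072

880.4 − 8.882 = 871.518, limited to 1 d.p. → 4 s.f.; 818.23 − 5.267 = 812.963, limited to 2 d.p. → 5 s.f.
Carrying full precision, 871.518 ÷ 812.963 = 1.0720266482…; keep min(4, 5) = 4 s.f.
Rounded to 4 significant figures: 1.072.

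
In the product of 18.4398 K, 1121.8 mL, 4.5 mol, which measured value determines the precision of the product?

18.4398 K → 6 s.f.; 1121.8 mL → 5 s.f.; 4.5 mol → 2 s.f.
The fewest is 2 significant figures, from 4.5 mol.

4.5 mol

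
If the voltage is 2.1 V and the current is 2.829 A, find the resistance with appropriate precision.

resistance = 2.1 V ÷ 2.829 A = 0.742311770944… Ω.
2.1 has 2 significant figures; 2.829 has 4.
Division/multiplication keeps the fewest: 2 significant figures.
Rounded: 0.74 Ω.

0.74 Ω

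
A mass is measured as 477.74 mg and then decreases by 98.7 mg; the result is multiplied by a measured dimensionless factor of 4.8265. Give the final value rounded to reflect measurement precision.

477.74 mg − 98.7 mg = 379.04 mg; the difference is limited to 1 decimal place (4 s.f.).
Carrying full precision, 379.04 × 4.8265 = 1829.43656 mg; 4.8265 has 5 s.f., so the result keeps min(4, 5) = 4 s.f.
Rounded to 4 significant figures: 1829 mg.

1829 mg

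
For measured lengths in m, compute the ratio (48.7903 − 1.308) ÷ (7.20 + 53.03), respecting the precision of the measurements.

0.7883

48.7903 − 1.308 = 47.4823, limited to 3 d.p. → 5 s.f.; 7.20 + 53.03 = 60.23, limited to 2 d.p. → 4 s.f.
Carrying full precision, 47.4823 ÷ 60.23 = 0.788349659638…; keep min(5, 4) = 4 s.f.
Rounded to 4 significant figures: 0.7883.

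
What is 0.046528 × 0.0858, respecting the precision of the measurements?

0.00399

0.046528 × 0.0858 = 0.0039921024
Multiplication/division keeps the fewest significant figures: 0.046528 → 5 s.f., 0.0858 → 3 s.f.; limit is 3.
Rounded to 3 significant figures: 0.00399.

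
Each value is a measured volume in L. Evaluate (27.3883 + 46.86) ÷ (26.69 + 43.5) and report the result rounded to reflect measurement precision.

1.06

27.3883 + 46.86 = 74.2483, limited to 2 d.p. → 4 s.f.; 26.69 + 43.5 = 70.19, limited to 1 d.p. → 3 s.f.
Carrying full precision, 74.2483 ÷ 70.19 = 1.0578187776…; keep min(4, 3) = 3 s.f.
Rounded to 3 significant figures: 1.06.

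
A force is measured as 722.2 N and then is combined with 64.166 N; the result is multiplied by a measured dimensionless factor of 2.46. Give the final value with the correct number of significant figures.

1.93 × 10³ N

722.2 N + 64.166 N = 786.366 N; the sum is limited to 1 decimal place (4 s.f.).
Carrying full precision, 786.366 × 2.46 = 1934.46036 N; 2.46 has 3 s.f., so the result keeps min(4, 3) = 3 s.f.
Rounded to 3 significant figures: 1.93 × 10³ N.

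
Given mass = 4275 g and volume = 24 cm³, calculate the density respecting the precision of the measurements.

1.8 × 10² g/cm³

density = 4275 g ÷ 24 cm³ = 178.125 g/cm³.
4275 has 4 significant figures; 24 has 2.
Division/multiplication keeps the fewest: 2 significant figures.
Rounded: 1.8 × 10² g/cm³.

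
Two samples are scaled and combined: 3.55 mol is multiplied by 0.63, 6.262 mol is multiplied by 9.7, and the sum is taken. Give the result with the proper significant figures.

3.55 × 0.63 = 2.2365 → 2.2 mol (2 s.f., last digit at the 10^-1 place).
6.262 × 9.7 = 60.7414 → 61 mol (2 s.f., last digit at the 10^0 place).
Sum: 62.9779 mol; keep the coarser place, 10^0.
Result: 63 mol.

63 mol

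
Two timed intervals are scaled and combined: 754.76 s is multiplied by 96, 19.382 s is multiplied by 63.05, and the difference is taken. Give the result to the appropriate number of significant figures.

754.76 × 96 = 72456.96 → 7.2 × 10^4 s (2 s.f., last digit at the 10^3 place).
19.382 × 63.05 = 1222.0351 → 1.222 × 10^3 s (4 s.f., last digit at the 10^0 place).
Difference: 71234.9249 s; keep the coarser place, 10^3.
Result: 7.1 × 10^4 s.

7.1 × 10^4 s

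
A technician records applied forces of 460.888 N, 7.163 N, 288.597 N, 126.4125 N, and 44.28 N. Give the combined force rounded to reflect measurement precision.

927.34 N

460.888 N + 7.163 N + 288.597 N + 126.4125 N + 44.28 N = 927.3405 N.
Addition/subtraction keeps the fewest decimal places: 460.888 → 3 decimal places, 7.163 → 3 decimal places, 288.597 → 3 decimal places, 126.4125 → 4 decimal places, 44.28 → 2 decimal places; limit is 2.
Rounded to 2 decimal places: 927.34 N.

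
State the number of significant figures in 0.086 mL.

0.086: leading zeros are not significant.

2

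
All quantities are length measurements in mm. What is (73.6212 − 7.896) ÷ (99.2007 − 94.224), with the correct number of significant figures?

13.21

73.6212 − 7.896 = 65.7252, limited to 3 d.p. → 5 s.f.; 99.2007 − 94.224 = 4.9767, limited to 3 d.p. → 4 s.f.
Carrying full precision, 65.7252 ÷ 4.9767 = 13.2065826753…; keep min(5, 4) = 4 s.f.
Rounded to 4 significant figures: 13.21.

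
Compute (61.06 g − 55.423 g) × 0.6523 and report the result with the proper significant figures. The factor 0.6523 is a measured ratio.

61.06 g − 55.423 g = 5.637 g; the difference is limited to 2 decimal places (3 s.f.).
Carrying full precision, 5.637 × 0.6523 = 3.6770151 g; 0.6523 has 4 s.f., so the result keeps min(3, 4) = 3 s.f.
Rounded to 3 significant figures: 3.68 g.

3.68 g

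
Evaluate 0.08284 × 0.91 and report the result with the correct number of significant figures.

0.08284 × 0.91 = 0.0753844
Multiplication/division keeps the fewest significant figures: 0.08284 → 4 s.f., 0.91 → 2 s.f.; limit is 2.
Rounded to 2 significant figures: 0.075.

0.075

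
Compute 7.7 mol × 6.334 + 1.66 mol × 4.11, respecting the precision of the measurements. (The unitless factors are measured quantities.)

7.7 × 6.334 = 48.7718 → 49 mol (2 s.f., last digit at the 10^0 place).
1.66 × 4.11 = 6.8226 → 6.82 mol (3 s.f., last digit at the 10^-2 place).
Sum: 55.5944 mol; keep the coarser place, 10^0.
Result: 56 mol.

56 mol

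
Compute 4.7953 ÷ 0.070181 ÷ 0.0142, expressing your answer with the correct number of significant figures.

4.81 × 10³

4.7953 ÷ 0.070181 ÷ 0.0142 = 4811.80352373…
Multiplication/division keeps the fewest significant figures: 4.7953 → 5 s.f., 0.070181 → 5 s.f., 0.0142 → 3 s.f.; limit is 3.
Rounded to 3 significant figures: 4.81 × 10³.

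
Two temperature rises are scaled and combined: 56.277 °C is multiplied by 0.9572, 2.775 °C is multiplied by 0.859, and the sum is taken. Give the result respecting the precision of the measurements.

56.277 × 0.9572 = 53.8683444 → 53.87 °C (4 s.f., last digit at the 10^-2 place).
2.775 × 0.859 = 2.383725 → 2.38 °C (3 s.f., last digit at the 10^-2 place).
Sum: 56.2520694 °C; keep the coarser place, 10^-2.
Result: 56.25 °C.

56.25 °C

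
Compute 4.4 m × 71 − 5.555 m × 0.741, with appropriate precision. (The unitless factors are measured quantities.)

3.1 × 10^2 m

4.4 × 71 = 312.4 → 3.1 × 10^2 m (2 s.f., last digit at the 10^1 place).
5.555 × 0.741 = 4.116255 → 4.12 m (3 s.f., last digit at the 10^-2 place).
Difference: 308.283745 m; keep the coarser place, 10^1.
Result: 3.1 × 10^2 m.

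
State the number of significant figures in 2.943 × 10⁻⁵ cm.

4

2.943 × 10⁻⁵: in scientific notation every digit of the coefficient is significant.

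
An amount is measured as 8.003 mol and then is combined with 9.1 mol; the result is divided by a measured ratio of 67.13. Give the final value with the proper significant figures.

8.003 mol + 9.1 mol = 17.103 mol; the sum is limited to 1 decimal place (3 s.f.).
Carrying full precision, 17.103 ÷ 67.13 = 0.254774318487… mol; 67.13 has 4 s.f., so the result keeps min(3, 4) = 3 s.f.
Rounded to 3 significant figures: 0.255 mol.

0.255 mol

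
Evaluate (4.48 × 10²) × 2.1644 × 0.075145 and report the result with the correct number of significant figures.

72.9

(4.48 × 10²) × 2.1644 × 0.075145 = 72.864439424
Multiplication/division keeps the fewest significant figures: 4.48 × 10² → 3 s.f., 2.1644 → 5 s.f., 0.075145 → 5 s.f.; limit is 3.
Rounded to 3 significant figures: 72.9.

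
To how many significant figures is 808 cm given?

808: zeros between nonzero digits are significant.

3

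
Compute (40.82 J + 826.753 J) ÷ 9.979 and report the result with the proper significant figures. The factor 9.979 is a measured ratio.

86.94 J

40.82 J + 826.753 J = 867.573 J; the sum is limited to 2 decimal places (5 s.f.).
Carrying full precision, 867.573 ÷ 9.979 = 86.9398737348… J; 9.979 has 4 s.f., so the result keeps min(5, 4) = 4 s.f.
Rounded to 4 significant figures: 86.94 J.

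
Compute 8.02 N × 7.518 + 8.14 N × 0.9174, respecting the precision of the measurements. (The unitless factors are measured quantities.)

67.8 N

8.02 × 7.518 = 60.29436 → 60.3 N (3 s.f., last digit at the 10^-1 place).
8.14 × 0.9174 = 7.467636 → 7.47 N (3 s.f., last digit at the 10^-2 place).
Sum: 67.761996 N; keep the coarser place, 10^-1.
Result: 67.8 N.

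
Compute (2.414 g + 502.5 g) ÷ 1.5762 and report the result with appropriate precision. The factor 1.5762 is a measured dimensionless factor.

320.3 g

2.414 g + 502.5 g = 504.914 g; the sum is limited to 1 decimal place (4 s.f.).
Carrying full precision, 504.914 ÷ 1.5762 = 320.336251745… g; 1.5762 has 5 s.f., so the result keeps min(4, 5) = 4 s.f.
Rounded to 4 significant figures: 320.3 g.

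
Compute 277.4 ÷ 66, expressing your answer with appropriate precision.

277.4 ÷ 66 = 4.20303030303…
Multiplication/division keeps the fewest significant figures: 277.4 → 4 s.f., 66 → 2 s.f.; limit is 2.
Rounded to 2 significant figures: 4.2.

4.2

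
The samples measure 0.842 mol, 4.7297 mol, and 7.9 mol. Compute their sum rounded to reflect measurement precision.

0.842 mol + 4.7297 mol + 7.9 mol = 13.4717 mol.
Addition/subtraction keeps the fewest decimal places: 0.842 → 3 decimal places, 4.7297 → 4 decimal places, 7.9 → 1 decimal place; limit is 1.
Rounded to 1 decimal place: 13.5 mol.

13.5 mol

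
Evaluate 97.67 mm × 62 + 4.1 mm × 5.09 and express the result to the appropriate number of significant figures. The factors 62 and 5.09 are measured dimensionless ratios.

6.1 × 10³ mm

97.67 × 62 = 6055.54 → 6.1 × 10³ mm (2 s.f., last digit at the 10^2 place).
4.1 × 5.09 = 20.869 → 21 mm (2 s.f., last digit at the 10^0 place).
Sum: 6076.409 mm; keep the coarser place, 10^2.
Result: 6.1 × 10³ mm.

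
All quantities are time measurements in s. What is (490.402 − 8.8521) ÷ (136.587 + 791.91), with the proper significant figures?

490.402 − 8.8521 = 481.5499, limited to 3 d.p. → 6 s.f.; 136.587 + 791.91 = 928.497, limited to 2 d.p. → 5 s.f.
Carrying full precision, 481.5499 ÷ 928.497 = 0.518633770491…; keep min(6, 5) = 5 s.f.
Rounded to 5 significant figures: 0.51863.

0.51863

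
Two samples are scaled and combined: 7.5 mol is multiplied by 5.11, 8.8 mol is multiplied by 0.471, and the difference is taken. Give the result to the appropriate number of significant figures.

7.5 × 5.11 = 38.325 → 38 mol (2 s.f., last digit at the 10^0 place).
8.8 × 0.471 = 4.1448 → 4.1 mol (2 s.f., last digit at the 10^-1 place).
Difference: 34.1802 mol; keep the coarser place, 10^0.
Result: 34 mol.

34 mol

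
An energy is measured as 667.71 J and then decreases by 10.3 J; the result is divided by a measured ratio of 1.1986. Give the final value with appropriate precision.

548.5 J

667.71 J − 10.3 J = 657.41 J; the difference is limited to 1 decimal place (4 s.f.).
Carrying full precision, 657.41 ÷ 1.1986 = 548.481561822… J; 1.1986 has 5 s.f., so the result keeps min(4, 5) = 4 s.f.
Rounded to 4 significant figures: 548.5 J.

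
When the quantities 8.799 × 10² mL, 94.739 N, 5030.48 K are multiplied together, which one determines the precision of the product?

8.799 × 10² mL → 4 s.f.; 94.739 N → 5 s.f.; 5030.48 K → 6 s.f.
The fewest is 4 significant figures, from 8.799 × 10² mL.

8.799 × 10² mL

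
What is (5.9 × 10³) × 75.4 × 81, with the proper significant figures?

3.6 × 10⁷

(5.9 × 10³) × 75.4 × 81 = 36033660
Multiplication/division keeps the fewest significant figures: 5.9 × 10³ → 2 s.f., 75.4 → 3 s.f., 81 → 2 s.f.; limit is 2.
Rounded to 2 significant figures: 3.6 × 10⁷.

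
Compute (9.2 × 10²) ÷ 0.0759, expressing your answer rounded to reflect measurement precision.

1.2 × 10⁴

(9.2 × 10²) ÷ 0.0759 = 12121.2121212…
Multiplication/division keeps the fewest significant figures: 9.2 × 10² → 2 s.f., 0.0759 → 3 s.f.; limit is 2.
Rounded to 2 significant figures: 1.2 × 10⁴.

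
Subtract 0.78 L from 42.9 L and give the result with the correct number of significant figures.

42.9 L − 0.78 L = 42.12 L.
Addition/subtraction keeps the fewest decimal places: 42.9 → 1 decimal place, 0.78 → 2 decimal places; limit is 1.
Rounded to 1 decimal place: 42.1 L.

42.1 L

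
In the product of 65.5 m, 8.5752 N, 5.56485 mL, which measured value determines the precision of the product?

65.5 m

65.5 m → 3 s.f.; 8.5752 N → 5 s.f.; 5.56485 mL → 6 s.f.
The fewest is 3 significant figures, from 65.5 m.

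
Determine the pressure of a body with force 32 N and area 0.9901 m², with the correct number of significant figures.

32 Pa

pressure = 32 N ÷ 0.9901 m² = 32.31996768… Pa.
32 has 2 significant figures; 0.9901 has 4.
Division/multiplication keeps the fewest: 2 significant figures.
Rounded: 32 Pa.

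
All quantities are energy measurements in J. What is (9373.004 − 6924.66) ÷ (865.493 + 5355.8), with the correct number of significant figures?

3.9354 × 10⁻¹

9373.004 − 6924.66 = 2448.344, limited to 2 d.p. → 6 s.f.; 865.493 + 5355.8 = 6221.293, limited to 1 d.p. → 5 s.f.
Carrying full precision, 2448.344 ÷ 6221.293 = 0.393542628518…; keep min(6, 5) = 5 s.f.
Rounded to 5 significant figures: 3.9354 × 10⁻¹.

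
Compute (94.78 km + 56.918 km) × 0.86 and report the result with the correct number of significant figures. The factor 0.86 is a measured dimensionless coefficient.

94.78 km + 56.918 km = 151.698 km; the sum is limited to 2 decimal places (5 s.f.).
Carrying full precision, 151.698 × 0.86 = 130.46028 km; 0.86 has 2 s.f., so the result keeps min(5, 2) = 2 s.f.
Rounded to 2 significant figures: 1.3 × 10² km.

1.3 × 10² km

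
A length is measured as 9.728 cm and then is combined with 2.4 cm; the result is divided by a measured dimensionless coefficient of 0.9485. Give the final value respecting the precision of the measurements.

9.728 cm + 2.4 cm = 12.128 cm; the sum is limited to 1 decimal place (3 s.f.).
Carrying full precision, 12.128 ÷ 0.9485 = 12.7865050079… cm; 0.9485 has 4 s.f., so the result keeps min(3, 4) = 3 s.f.
Rounded to 3 significant figures: 12.8 cm.

12.8 cm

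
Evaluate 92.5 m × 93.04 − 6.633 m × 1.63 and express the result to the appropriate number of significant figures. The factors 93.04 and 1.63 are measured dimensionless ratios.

8.60 × 10^3 m

92.5 × 93.04 = 8606.2 → 8.61 × 10^3 m (3 s.f., last digit at the 10^1 place).
6.633 × 1.63 = 10.81179 → 10.8 m (3 s.f., last digit at the 10^-1 place).
Difference: 8595.38821 m; keep the coarser place, 10^1.
Result: 8.60 × 10^3 m.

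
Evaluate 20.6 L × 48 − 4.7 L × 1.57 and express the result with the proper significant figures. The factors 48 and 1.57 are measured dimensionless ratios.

20.6 × 48 = 988.8 → 9.9 × 10^2 L (2 s.f., last digit at the 10^1 place).
4.7 × 1.57 = 7.379 → 7.4 L (2 s.f., last digit at the 10^-1 place).
Difference: 981.421 L; keep the coarser place, 10^1.
Result: 9.8 × 10^2 L.

9.8 × 10^2 L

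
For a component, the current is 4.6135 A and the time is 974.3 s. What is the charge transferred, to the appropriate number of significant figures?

charge transferred = 4.6135 A × 974.3 s = 4494.93305 C.
4.6135 has 5 significant figures; 974.3 has 4.
Division/multiplication keeps the fewest: 4 significant figures.
Rounded: 4.495 × 10³ C.

4.495 × 10³ C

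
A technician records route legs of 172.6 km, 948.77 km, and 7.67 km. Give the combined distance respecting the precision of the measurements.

172.6 km + 948.77 km + 7.67 km = 1129.04 km.
Addition/subtraction keeps the fewest decimal places: 172.6 → 1 decimal place, 948.77 → 2 decimal places, 7.67 → 2 decimal places; limit is 1.
Rounded to 1 decimal place: 1129.0 km.

1129.0 km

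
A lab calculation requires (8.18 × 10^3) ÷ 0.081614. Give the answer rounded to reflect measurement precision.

(8.18 × 10^3) ÷ 0.081614 = 100227.902076…
Multiplication/division keeps the fewest significant figures: 8.18 × 10^3 → 3 s.f., 0.081614 → 5 s.f.; limit is 3.
Rounded to 3 significant figures: 1.00 × 10^5.

1.00 × 10^5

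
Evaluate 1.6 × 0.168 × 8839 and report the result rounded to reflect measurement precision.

2.4 × 10³

1.6 × 0.168 × 8839 = 2375.9232
Multiplication/division keeps the fewest significant figures: 1.6 → 2 s.f., 0.168 → 3 s.f., 8839 → 4 s.f.; limit is 2.
Rounded to 2 significant figures: 2.4 × 10³.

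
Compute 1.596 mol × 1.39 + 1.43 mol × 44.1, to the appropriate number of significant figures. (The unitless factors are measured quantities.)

1.596 × 1.39 = 2.21844 → 2.22 mol (3 s.f., last digit at the 10^-2 place).
1.43 × 44.1 = 63.063 → 63.1 mol (3 s.f., last digit at the 10^-1 place).
Sum: 65.28144 mol; keep the coarser place, 10^-1.
Result: 65.3 mol.

65.3 mol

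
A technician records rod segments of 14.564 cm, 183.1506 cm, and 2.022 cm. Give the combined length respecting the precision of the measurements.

14.564 cm + 183.1506 cm + 2.022 cm = 199.7366 cm.
Addition/subtraction keeps the fewest decimal places: 14.564 → 3 decimal places, 183.1506 → 4 decimal places, 2.022 → 3 decimal places; limit is 3.
Rounded to 3 decimal places: 199.737 cm.

199.737 cm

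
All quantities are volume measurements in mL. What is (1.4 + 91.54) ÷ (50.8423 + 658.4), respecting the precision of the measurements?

1.4 + 91.54 = 92.94, limited to 1 d.p. → 3 s.f.; 50.8423 + 658.4 = 709.2423, limited to 1 d.p. → 4 s.f.
Carrying full precision, 92.94 ÷ 709.2423 = 0.131041253462…; keep min(3, 4) = 3 s.f.
Rounded to 3 significant figures: 0.131.

0.131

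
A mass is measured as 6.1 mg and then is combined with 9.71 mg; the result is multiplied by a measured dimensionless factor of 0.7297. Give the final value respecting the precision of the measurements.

11.5 mg

6.1 mg + 9.71 mg = 15.81 mg; the sum is limited to 1 decimal place (3 s.f.).
Carrying full precision, 15.81 × 0.7297 = 11.536557 mg; 0.7297 has 4 s.f., so the result keeps min(3, 4) = 3 s.f.
Rounded to 3 significant figures: 11.5 mg.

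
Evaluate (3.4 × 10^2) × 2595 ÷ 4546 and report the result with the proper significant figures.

(3.4 × 10^2) × 2595 ÷ 4546 = 194.082710075…
Multiplication/division keeps the fewest significant figures: 3.4 × 10^2 → 2 s.f., 2595 → 4 s.f., 4546 → 4 s.f.; limit is 2.
Rounded to 2 significant figures: 1.9 × 10^2.

1.9 × 10^2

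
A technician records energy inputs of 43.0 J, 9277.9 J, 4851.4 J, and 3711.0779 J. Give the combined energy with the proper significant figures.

43.0 J + 9277.9 J + 4851.4 J + 3711.0779 J = 17883.3779 J.
Addition/subtraction keeps the fewest decimal places: 43.0 → 1 decimal place, 9277.9 → 1 decimal place, 4851.4 → 1 decimal place, 3711.0779 → 4 decimal places; limit is 1.
Rounded to 1 decimal place: 17883.4 J.

17883.4 J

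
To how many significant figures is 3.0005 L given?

3.0005: zeros between nonzero digits are significant.

5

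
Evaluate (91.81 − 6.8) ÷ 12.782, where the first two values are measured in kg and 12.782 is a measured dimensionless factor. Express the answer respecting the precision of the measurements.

91.81 kg − 6.8 kg = 85.01 kg; the difference is limited to 1 decimal place (3 s.f.).
Carrying full precision, 85.01 ÷ 12.782 = 6.65075887967… kg; 12.782 has 5 s.f., so the result keeps min(3, 5) = 3 s.f.
Rounded to 3 significant figures: 6.65 kg.

6.65 kg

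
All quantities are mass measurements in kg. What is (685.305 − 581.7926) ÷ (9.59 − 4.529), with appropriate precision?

685.305 − 581.7926 = 103.5124, limited to 3 d.p. → 6 s.f.; 9.59 − 4.529 = 5.061, limited to 2 d.p. → 3 s.f.
Carrying full precision, 103.5124 ÷ 5.061 = 20.4529539617…; keep min(6, 3) = 3 s.f.
Rounded to 3 significant figures: 20.5.

20.5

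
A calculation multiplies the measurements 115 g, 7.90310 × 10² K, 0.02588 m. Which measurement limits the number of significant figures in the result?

115 g

115 g → 3 s.f.; 7.90310 × 10² K → 6 s.f.; 0.02588 m → 4 s.f.
The fewest is 3 significant figures, from 115 g.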